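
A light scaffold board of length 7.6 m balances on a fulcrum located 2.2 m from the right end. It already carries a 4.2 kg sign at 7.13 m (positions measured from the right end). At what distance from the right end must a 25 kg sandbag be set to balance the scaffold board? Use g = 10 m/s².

x ≈ 1.37 m from the right end

Take moments about the fulcrum (at 2.2 m from the right end).
Sign: 4.2 × 10 = 42 N down at 7.13 m → arm 4.93 m, τ = 42 × 4.93 = 207.1 N·m counterclockwise.
Net moment of existing loads = 207.1 N·m counterclockwise.
The sandbag weighs 25 × 10 = 250 N and must supply an equal clockwise moment, so its lever arm about the fulcrum is 207.1 / 250 = 0.828 m.
That puts it at 2.2 − 0.828 = 1.37 m from the right end.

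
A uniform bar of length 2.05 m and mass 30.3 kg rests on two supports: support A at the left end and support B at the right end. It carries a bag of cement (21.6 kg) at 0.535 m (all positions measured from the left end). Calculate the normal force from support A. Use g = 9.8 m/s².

R_A ≈ 305 N

Take moments about support B.
Beam weight: 30.3 × 9.8 = 296.9 N down at 1.025 m → arm 1.025 m, τ = 296.9 × 1.025 = 304.3 N·m counterclockwise.
Bag of cement: 21.6 × 9.8 = 211.7 N down at 0.535 m → arm 1.515 m, τ = 211.7 × 1.515 = 320.7 N·m counterclockwise.
Net load moment about support B = 625 N·m counterclockwise.
Reaction R at support A is upward at 0 m, arm 2.05 m → moment R × 2.05 clockwise.
Setting net torque to zero: R × 2.05 = 625 → R = 305 N.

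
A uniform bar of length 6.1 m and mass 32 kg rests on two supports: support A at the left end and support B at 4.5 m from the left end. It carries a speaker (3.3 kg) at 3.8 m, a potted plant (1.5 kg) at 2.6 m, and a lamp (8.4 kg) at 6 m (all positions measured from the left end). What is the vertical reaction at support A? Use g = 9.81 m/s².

About support B:
Beam weight: 32 × 9.81 = 313.9 N down at 3.05 m → arm 1.45 m, τ = 313.9 × 1.45 = 455.2 N·m counterclockwise.
Speaker: 3.3 × 9.81 = 32.37 N down at 3.8 m → arm 0.7 m, τ = 32.37 × 0.7 = 22.66 N·m counterclockwise.
Potted plant: 1.5 × 9.81 = 14.71 N down at 2.6 m → arm 1.9 m, τ = 14.71 × 1.9 = 27.95 N·m counterclockwise.
Lamp: 8.4 × 9.81 = 82.4 N down at 6 m → arm 1.5 m, τ = 82.4 × 1.5 = 123.6 N·m clockwise.
Net load moment about support B = 382.2 N·m counterclockwise.
Reaction R at support A is upward at 0 m, arm 4.5 m → moment R × 4.5 clockwise.
Στ = 0 ⇒ R × 4.5 = 382.2 ⇒ R = 84.9 N.

R_A ≈ 84.9 N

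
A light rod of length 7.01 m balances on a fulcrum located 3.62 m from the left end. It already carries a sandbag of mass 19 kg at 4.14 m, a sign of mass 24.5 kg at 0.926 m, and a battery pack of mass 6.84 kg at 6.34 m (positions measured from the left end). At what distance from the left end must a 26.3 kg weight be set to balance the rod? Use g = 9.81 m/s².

x ≈ 5.05 m from the left end

Taking torques about the fulcrum (at 3.62 m from the left end):
Sandbag: 19 × 9.81 = 186.4 N down at 4.14 m → arm 0.52 m, τ = 186.4 × 0.52 = 96.93 N·m clockwise.
Sign: 24.5 × 9.81 = 240.3 N down at 0.926 m → arm 2.694 m, τ = 240.3 × 2.694 = 647.4 N·m counterclockwise.
Battery pack: 6.84 × 9.81 = 67.1 N down at 6.34 m → arm 2.72 m, τ = 67.1 × 2.72 = 182.5 N·m clockwise.
Net moment of existing loads = 368 N·m counterclockwise.
The weight weighs 26.3 × 9.81 = 258 N and must supply an equal clockwise moment, so its lever arm about the fulcrum is 368 / 258 = 1.43 m.
That puts it at 3.62 + 1.43 = 5.05 m from the left end.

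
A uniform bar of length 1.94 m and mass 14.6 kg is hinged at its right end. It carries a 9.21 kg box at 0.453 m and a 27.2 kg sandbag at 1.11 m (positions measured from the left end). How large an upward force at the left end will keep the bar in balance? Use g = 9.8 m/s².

Choose the right end as the axis so the unknown pivot reaction has zero arm there.
Beam weight: 14.6 × 9.8 = 143.1 N down at 0.97 m → arm 0.97 m, τ = 143.1 × 0.97 = 138.8 N·m counterclockwise.
Box: 9.21 × 9.8 = 90.26 N down at 0.453 m → arm 1.487 m, τ = 90.26 × 1.487 = 134.2 N·m counterclockwise.
Sandbag: 27.2 × 9.8 = 266.6 N down at 1.11 m → arm 0.83 m, τ = 266.6 × 0.83 = 221.3 N·m counterclockwise.
Net moment of the loads = 494.3 N·m counterclockwise.
The upward force F acts at the left end, arm 1.94 m, giving F × 1.94 clockwise.
Balancing moments: F × 1.94 = 494.3, giving F = 494.3 / 1.94 = 255 N.

F ≈ 255 N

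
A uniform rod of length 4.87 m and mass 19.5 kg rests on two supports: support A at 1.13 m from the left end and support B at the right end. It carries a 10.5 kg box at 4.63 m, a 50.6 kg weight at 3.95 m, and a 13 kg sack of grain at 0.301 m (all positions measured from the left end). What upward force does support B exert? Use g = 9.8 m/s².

R_B ≈ 509 N

Taking torques about support A:
Beam weight: 19.5 × 9.8 = 191.1 N down at 2.435 m → arm 1.305 m, τ = 191.1 × 1.305 = 249.4 N·m clockwise.
Box: 10.5 × 9.8 = 102.9 N down at 4.63 m → arm 3.5 m, τ = 102.9 × 3.5 = 360.2 N·m clockwise.
Weight: 50.6 × 9.8 = 495.9 N down at 3.95 m → arm 2.82 m, τ = 495.9 × 2.82 = 1398 N·m clockwise.
Sack of grain: 13 × 9.8 = 127.4 N down at 0.301 m → arm 0.829 m, τ = 127.4 × 0.829 = 105.6 N·m counterclockwise.
Net load moment about support A = 1902 N·m clockwise.
Reaction R at support B is upward at 4.87 m, arm 3.74 m → moment R × 3.74 counterclockwise.
Στ = 0 ⇒ R × 3.74 = 1902 ⇒ R = 509 N.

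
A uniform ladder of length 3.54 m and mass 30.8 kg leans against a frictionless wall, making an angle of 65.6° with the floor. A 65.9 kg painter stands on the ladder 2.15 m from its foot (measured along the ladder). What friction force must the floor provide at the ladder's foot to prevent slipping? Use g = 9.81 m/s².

f ≈ 247 N

About the foot of the ladder:
Ladder weight 30.8×9.81 = 302.1 N acts at 1.77 m along the ladder; its horizontal arm is 1.77·cos65.6° = 0.7312 m → τ = 220.9 N·m clockwise.
Painter: 65.9×9.81 = 646.5 N at 2.15 m → arm 0.8882 m → τ = 574.2 N·m clockwise.
Wall normal N acts horizontally at the top; its moment arm is the height L sinθ = 3.54·sin65.6° = 3.224 m, counterclockwise.
For rotational equilibrium, N × 3.224 = 795.1, so N = 247 N.
ΣFx = 0: friction at the foot balances the wall's push, so f = N_wall = 247 N.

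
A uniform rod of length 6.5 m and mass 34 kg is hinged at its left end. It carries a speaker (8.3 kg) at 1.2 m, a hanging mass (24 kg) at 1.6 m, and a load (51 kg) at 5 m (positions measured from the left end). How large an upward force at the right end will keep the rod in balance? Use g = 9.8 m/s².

F ≈ 624 N

Taking torques about the left end:
Beam weight: 34 × 9.8 = 333.2 N down at 3.25 m → arm 3.25 m, τ = 333.2 × 3.25 = 1083 N·m clockwise.
Speaker: 8.3 × 9.8 = 81.34 N down at 1.2 m → arm 1.2 m, τ = 81.34 × 1.2 = 97.61 N·m clockwise.
Hanging mass: 24 × 9.8 = 235.2 N down at 1.6 m → arm 1.6 m, τ = 235.2 × 1.6 = 376.3 N·m clockwise.
Load: 51 × 9.8 = 499.8 N down at 5 m → arm 5 m, τ = 499.8 × 5 = 2499 N·m clockwise.
Net moment of the loads = 4056 N·m clockwise.
The upward force F acts at the right end, arm 6.5 m, giving F × 6.5 counterclockwise.
Balancing moments: F × 6.5 = 4056, giving F = 4056 / 6.5 = 624 N.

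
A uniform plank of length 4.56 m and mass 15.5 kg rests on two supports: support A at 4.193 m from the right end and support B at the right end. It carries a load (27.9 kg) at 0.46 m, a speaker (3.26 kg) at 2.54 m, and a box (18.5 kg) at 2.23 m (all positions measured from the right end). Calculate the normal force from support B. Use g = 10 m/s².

Take moments about support A.
Beam weight: 15.5 × 10 = 155 N down at 2.28 m → arm 1.913 m, τ = 155 × 1.913 = 296.5 N·m clockwise.
Load: 27.9 × 10 = 279 N down at 0.46 m → arm 3.733 m, τ = 279 × 3.733 = 1042 N·m clockwise.
Speaker: 3.26 × 10 = 32.6 N down at 2.54 m → arm 1.653 m, τ = 32.6 × 1.653 = 53.89 N·m clockwise.
Box: 18.5 × 10 = 185 N down at 2.23 m → arm 1.963 m, τ = 185 × 1.963 = 363.2 N·m clockwise.
Net load moment about support A = 1756 N·m clockwise.
Reaction R at support B is upward at 0 m, arm 4.193 m → moment R × 4.193 counterclockwise.
For rotational equilibrium, R × 4.193 = 1756, so R = 419 N.

R_B ≈ 419 N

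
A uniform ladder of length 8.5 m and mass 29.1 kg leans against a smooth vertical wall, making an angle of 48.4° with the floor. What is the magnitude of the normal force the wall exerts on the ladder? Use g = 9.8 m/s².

N_wall ≈ 127 N

Taking torques about the foot of the ladder:
Ladder weight 29.1×9.8 = 285.2 N acts at 4.25 m along the ladder; its horizontal arm is 4.25·cos48.4° = 2.822 m → τ = 804.8 N·m clockwise.
Wall normal N acts horizontally at the top; its moment arm is the height L sinθ = 8.5·sin48.4° = 6.356 m, counterclockwise.
For rotational equilibrium, N × 6.356 = 804.8, so N = 127 N.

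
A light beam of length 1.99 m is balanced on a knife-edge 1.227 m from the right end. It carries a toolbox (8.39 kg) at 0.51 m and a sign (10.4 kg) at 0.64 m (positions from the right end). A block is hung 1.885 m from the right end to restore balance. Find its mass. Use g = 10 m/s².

m ≈ 18.4 kg

About the knife-edge (at 1.227 m from the right end):
Toolbox: 8.39 × 10 = 83.9 N down at 0.51 m → arm 0.717 m, τ = 83.9 × 0.717 = 60.16 N·m clockwise.
Sign: 10.4 × 10 = 104 N down at 0.64 m → arm 0.587 m, τ = 104 × 0.587 = 61.05 N·m clockwise.
Net moment of known loads = 121.2 N·m clockwise.
An unknown mass m at 1.885 m has arm 0.658 m; its moment is m·g·0.658 counterclockwise.
For rotational equilibrium, m × 10 × 0.658 = 121.2, so m = 121.2 / (10 × 0.658) = 18.4 kg.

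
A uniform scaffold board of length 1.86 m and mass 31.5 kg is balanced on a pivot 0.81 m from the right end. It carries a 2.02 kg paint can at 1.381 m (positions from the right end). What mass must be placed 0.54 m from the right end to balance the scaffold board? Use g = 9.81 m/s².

About the pivot (at 0.81 m from the right end):
Beam weight: 31.5 × 9.81 = 309 N down at 0.93 m → arm 0.12 m, τ = 309 × 0.12 = 37.08 N·m counterclockwise.
Paint can: 2.02 × 9.81 = 19.82 N down at 1.381 m → arm 0.571 m, τ = 19.82 × 0.571 = 11.32 N·m counterclockwise.
Net moment of known loads = 48.4 N·m counterclockwise.
An unknown mass m at 0.54 m has arm 0.27 m; its moment is m·g·0.27 clockwise.
Setting net torque to zero: m × 9.81 × 0.27 = 48.4 → m = 48.4 / (9.81 × 0.27) = 18.3 kg.

m ≈ 18.3 kg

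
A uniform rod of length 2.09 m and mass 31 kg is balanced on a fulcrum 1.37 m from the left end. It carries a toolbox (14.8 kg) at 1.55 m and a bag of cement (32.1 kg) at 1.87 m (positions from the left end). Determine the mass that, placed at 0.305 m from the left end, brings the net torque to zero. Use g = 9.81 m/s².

Take moments about the fulcrum (at 1.37 m from the left end).
Beam weight: 31 × 9.81 = 304.1 N down at 1.045 m → arm 0.325 m, τ = 304.1 × 0.325 = 98.83 N·m counterclockwise.
Toolbox: 14.8 × 9.81 = 145.2 N down at 1.55 m → arm 0.18 m, τ = 145.2 × 0.18 = 26.14 N·m clockwise.
Bag of cement: 32.1 × 9.81 = 314.9 N down at 1.87 m → arm 0.5 m, τ = 314.9 × 0.5 = 157.4 N·m clockwise.
Net moment of known loads = 84.71 N·m clockwise.
An unknown mass m at 0.305 m has arm 1.065 m; its moment is m·g·1.065 counterclockwise.
For rotational equilibrium, m × 9.81 × 1.065 = 84.71, so m = 84.71 / (9.81 × 1.065) = 8.11 kg.

m ≈ 8.11 kg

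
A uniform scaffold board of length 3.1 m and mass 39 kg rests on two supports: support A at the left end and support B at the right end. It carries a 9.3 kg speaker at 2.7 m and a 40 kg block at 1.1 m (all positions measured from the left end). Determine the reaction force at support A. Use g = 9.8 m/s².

About support B:
Beam weight: 39 × 9.8 = 382.2 N down at 1.55 m → arm 1.55 m, τ = 382.2 × 1.55 = 592.4 N·m counterclockwise.
Speaker: 9.3 × 9.8 = 91.14 N down at 2.7 m → arm 0.4 m, τ = 91.14 × 0.4 = 36.46 N·m counterclockwise.
Block: 40 × 9.8 = 392 N down at 1.1 m → arm 2 m, τ = 392 × 2 = 784 N·m counterclockwise.
Net load moment about support B = 1413 N·m counterclockwise.
Reaction R at support A is upward at 0 m, arm 3.1 m → moment R × 3.1 clockwise.
Setting net torque to zero: R × 3.1 = 1413 → R = 456 N.

R_A ≈ 456 N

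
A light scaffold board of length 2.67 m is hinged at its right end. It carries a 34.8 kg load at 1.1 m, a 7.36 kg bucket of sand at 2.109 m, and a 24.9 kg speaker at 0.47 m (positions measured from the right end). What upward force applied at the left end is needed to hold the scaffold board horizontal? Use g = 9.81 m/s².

Take moments about the right end.
Load: 34.8 × 9.81 = 341.4 N down at 1.1 m → arm 1.1 m, τ = 341.4 × 1.1 = 375.5 N·m counterclockwise.
Bucket of sand: 7.36 × 9.81 = 72.2 N down at 2.109 m → arm 2.109 m, τ = 72.2 × 2.109 = 152.3 N·m counterclockwise.
Speaker: 24.9 × 9.81 = 244.3 N down at 0.47 m → arm 0.47 m, τ = 244.3 × 0.47 = 114.8 N·m counterclockwise.
Net moment of the loads = 642.6 N·m counterclockwise.
The upward force F acts at the left end, arm 2.67 m, giving F × 2.67 clockwise.
Στ = 0 ⇒ F × 2.67 = 642.6 ⇒ F = 642.6 / 2.67 = 241 N.

F ≈ 241 N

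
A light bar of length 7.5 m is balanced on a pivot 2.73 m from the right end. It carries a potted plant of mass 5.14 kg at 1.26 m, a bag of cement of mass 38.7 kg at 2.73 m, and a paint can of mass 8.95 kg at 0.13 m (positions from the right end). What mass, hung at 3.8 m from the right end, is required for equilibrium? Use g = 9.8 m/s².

m ≈ 28.8 kg

Choose the pivot (at 2.73 m from the right end) as the axis so the support reaction has zero arm there.
Potted plant: 5.14 × 9.8 = 50.37 N down at 1.26 m → arm 1.47 m, τ = 50.37 × 1.47 = 74.04 N·m clockwise.
Bag of cement: acts at the pivot, moment arm 0 → no torque.
Paint can: 8.95 × 9.8 = 87.71 N down at 0.13 m → arm 2.6 m, τ = 87.71 × 2.6 = 228 N·m clockwise.
Net moment of known loads = 302 N·m clockwise.
An unknown mass m at 3.8 m has arm 1.07 m; its moment is m·g·1.07 counterclockwise.
Στ = 0 ⇒ m × 9.8 × 1.07 = 302 ⇒ m = 302 / (9.8 × 1.07) = 28.8 kg.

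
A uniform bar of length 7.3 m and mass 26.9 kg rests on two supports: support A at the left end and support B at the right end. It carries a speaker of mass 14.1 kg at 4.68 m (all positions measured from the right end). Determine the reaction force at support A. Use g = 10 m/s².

R_A ≈ 225 N

About support B:
Beam weight: 26.9 × 10 = 269 N down at 3.65 m → arm 3.65 m, τ = 269 × 3.65 = 981.9 N·m counterclockwise.
Speaker: 14.1 × 10 = 141 N down at 4.68 m → arm 4.68 m, τ = 141 × 4.68 = 659.9 N·m counterclockwise.
Net load moment about support B = 1642 N·m counterclockwise.
Reaction R at support A is upward at 7.3 m, arm 7.3 m → moment R × 7.3 clockwise.
For rotational equilibrium, R × 7.3 = 1642, so R = 225 N.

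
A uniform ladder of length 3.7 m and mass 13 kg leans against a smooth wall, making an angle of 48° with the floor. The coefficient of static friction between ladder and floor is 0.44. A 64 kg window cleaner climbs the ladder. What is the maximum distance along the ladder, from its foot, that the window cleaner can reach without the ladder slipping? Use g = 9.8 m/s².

d ≈ 1.8 m

Take moments about the foot of the ladder.
Ladder weight 13×9.8 = 127.4 N acts at 1.85 m along the ladder; its horizontal arm is 1.85·cos48° = 1.238 m → τ = 157.7 N·m clockwise.
Window cleaner weight 64×9.8 = 627.2 N at distance d → arm d·cos48° → τ = 627.2·d·0.6691 clockwise.
Wall normal N at the top has arm L sinθ = 2.75 m counterclockwise, so Στ = 0 gives N·2.75 = 157.7 + 419.7·d.
ΣFy = 0 ⇒ N_floor = 754.6 N, so the maximum friction is μ_s·N_floor = 0.44×754.6 = 332 N. ΣFx = 0 ⇒ N_wall = f, so at the slipping point N = 332 N.
Substituting: 332×2.75 = 157.7 + 419.7·d ⇒ d = (913 − 157.7) / 419.7 = 1.8 m.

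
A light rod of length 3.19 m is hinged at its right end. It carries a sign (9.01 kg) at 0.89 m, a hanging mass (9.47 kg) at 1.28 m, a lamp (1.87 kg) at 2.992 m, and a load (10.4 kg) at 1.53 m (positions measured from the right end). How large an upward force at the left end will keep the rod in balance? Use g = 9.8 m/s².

Take moments about the right end.
Sign: 9.01 × 9.8 = 88.3 N down at 0.89 m → arm 0.89 m, τ = 88.3 × 0.89 = 78.59 N·m counterclockwise.
Hanging mass: 9.47 × 9.8 = 92.81 N down at 1.28 m → arm 1.28 m, τ = 92.81 × 1.28 = 118.8 N·m counterclockwise.
Lamp: 1.87 × 9.8 = 18.33 N down at 2.992 m → arm 2.992 m, τ = 18.33 × 2.992 = 54.84 N·m counterclockwise.
Load: 10.4 × 9.8 = 101.9 N down at 1.53 m → arm 1.53 m, τ = 101.9 × 1.53 = 155.9 N·m counterclockwise.
Net moment of the loads = 408.1 N·m counterclockwise.
The upward force F acts at the left end, arm 3.19 m, giving F × 3.19 clockwise.
Setting net torque to zero: F × 3.19 = 408.1 → F = 408.1 / 3.19 = 128 N.

F ≈ 128 N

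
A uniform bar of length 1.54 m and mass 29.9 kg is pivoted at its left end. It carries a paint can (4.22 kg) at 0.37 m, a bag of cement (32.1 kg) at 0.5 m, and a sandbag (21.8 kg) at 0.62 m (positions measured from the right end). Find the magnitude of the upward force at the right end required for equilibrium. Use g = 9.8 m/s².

F ≈ 518 N

Sum moments about the left end (the unknown pivot reaction has zero arm there).
Beam weight: 29.9 × 9.8 = 293 N down at 0.77 m → arm 0.77 m, τ = 293 × 0.77 = 225.6 N·m clockwise.
Paint can: 4.22 × 9.8 = 41.36 N down at 0.37 m → arm 1.17 m, τ = 41.36 × 1.17 = 48.39 N·m clockwise.
Bag of cement: 32.1 × 9.8 = 314.6 N down at 0.5 m → arm 1.04 m, τ = 314.6 × 1.04 = 327.2 N·m clockwise.
Sandbag: 21.8 × 9.8 = 213.6 N down at 0.62 m → arm 0.92 m, τ = 213.6 × 0.92 = 196.5 N·m clockwise.
Net moment of the loads = 797.7 N·m clockwise.
The upward force F acts at the right end, arm 1.54 m, giving F × 1.54 counterclockwise.
For rotational equilibrium, F × 1.54 = 797.7, so F = 797.7 / 1.54 = 518 N.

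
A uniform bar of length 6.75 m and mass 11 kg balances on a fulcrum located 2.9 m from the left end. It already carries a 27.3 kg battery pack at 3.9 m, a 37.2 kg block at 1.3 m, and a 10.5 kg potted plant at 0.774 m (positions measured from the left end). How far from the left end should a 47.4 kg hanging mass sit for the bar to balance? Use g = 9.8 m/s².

Taking torques about the fulcrum (at 2.9 m from the left end):
Beam weight: 11 × 9.8 = 107.8 N down at 3.375 m → arm 0.475 m, τ = 107.8 × 0.475 = 51.2 N·m clockwise.
Battery pack: 27.3 × 9.8 = 267.5 N down at 3.9 m → arm 1 m, τ = 267.5 × 1 = 267.5 N·m clockwise.
Block: 37.2 × 9.8 = 364.6 N down at 1.3 m → arm 1.6 m, τ = 364.6 × 1.6 = 583.4 N·m counterclockwise.
Potted plant: 10.5 × 9.8 = 102.9 N down at 0.774 m → arm 2.126 m, τ = 102.9 × 2.126 = 218.8 N·m counterclockwise.
Net moment of existing loads = 483.5 N·m counterclockwise.
The hanging mass weighs 47.4 × 9.8 = 464.5 N and must supply an equal clockwise moment, so its lever arm about the fulcrum is 483.5 / 464.5 = 1.04 m.
That puts it at 2.9 + 1.04 = 3.94 m from the left end.

x ≈ 3.94 m from the left end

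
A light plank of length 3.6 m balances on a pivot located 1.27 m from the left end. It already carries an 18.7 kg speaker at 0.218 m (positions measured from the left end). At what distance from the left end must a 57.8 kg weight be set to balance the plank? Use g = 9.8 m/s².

x ≈ 1.61 m from the left end

Taking torques about the pivot (at 1.27 m from the left end):
Speaker: 18.7 × 9.8 = 183.3 N down at 0.218 m → arm 1.052 m, τ = 183.3 × 1.052 = 192.8 N·m counterclockwise.
Net moment of existing loads = 192.8 N·m counterclockwise.
The weight weighs 57.8 × 9.8 = 566.4 N and must supply an equal clockwise moment, so its lever arm about the pivot is 192.8 / 566.4 = 0.34 m.
That puts it at 1.27 + 0.34 = 1.61 m from the left end.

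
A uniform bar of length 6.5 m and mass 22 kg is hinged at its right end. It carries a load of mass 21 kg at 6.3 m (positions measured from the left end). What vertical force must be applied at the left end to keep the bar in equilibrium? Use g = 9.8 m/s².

F ≈ 114 N

Choose the right end as the axis so the unknown pivot reaction has zero arm there.
Beam weight: 22 × 9.8 = 215.6 N down at 3.25 m → arm 3.25 m, τ = 215.6 × 3.25 = 700.7 N·m counterclockwise.
Load: 21 × 9.8 = 205.8 N down at 6.3 m → arm 0.2 m, τ = 205.8 × 0.2 = 41.16 N·m counterclockwise.
Net moment of the loads = 741.9 N·m counterclockwise.
The upward force F acts at the left end, arm 6.5 m, giving F × 6.5 clockwise.
Στ = 0 ⇒ F × 6.5 = 741.9 ⇒ F = 741.9 / 6.5 = 114 N.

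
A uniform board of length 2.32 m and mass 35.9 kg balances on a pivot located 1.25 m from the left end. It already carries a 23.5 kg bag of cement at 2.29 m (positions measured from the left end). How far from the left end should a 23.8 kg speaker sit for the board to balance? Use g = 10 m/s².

x ≈ 0.359 m from the left end

Choose the pivot (at 1.25 m from the left end) as the axis so the support reaction has zero arm there.
Beam weight: 35.9 × 10 = 359 N down at 1.16 m → arm 0.09 m, τ = 359 × 0.09 = 32.31 N·m counterclockwise.
Bag of cement: 23.5 × 10 = 235 N down at 2.29 m → arm 1.04 m, τ = 235 × 1.04 = 244.4 N·m clockwise.
Net moment of existing loads = 212.1 N·m clockwise.
The speaker weighs 23.8 × 10 = 238 N and must supply an equal counterclockwise moment, so its lever arm about the pivot is 212.1 / 238 = 0.891 m.
That puts it at 1.25 − 0.891 = 0.359 m from the left end.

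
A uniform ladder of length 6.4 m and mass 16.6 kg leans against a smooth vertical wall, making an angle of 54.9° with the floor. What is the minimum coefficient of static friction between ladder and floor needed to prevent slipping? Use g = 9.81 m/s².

Choose the foot of the ladder as the axis so the floor normal and friction both act there and drop out.
Ladder weight 16.6×9.81 = 162.8 N acts at 3.2 m along the ladder; its horizontal arm is 3.2·cos54.9° = 1.84 m → τ = 299.6 N·m clockwise.
Wall normal N acts horizontally at the top; its moment arm is the height L sinθ = 6.4·sin54.9° = 5.236 m, counterclockwise.
Balancing moments: N × 5.236 = 299.6, giving N = 57.22 N.
ΣFx = 0 ⇒ f = N_wall = 57.22 N. ΣFy = 0 ⇒ N_floor = 162.8 N.
μ_min = f / N_floor = 57.22 / 162.8 = 0.351.

μ_min ≈ 0.351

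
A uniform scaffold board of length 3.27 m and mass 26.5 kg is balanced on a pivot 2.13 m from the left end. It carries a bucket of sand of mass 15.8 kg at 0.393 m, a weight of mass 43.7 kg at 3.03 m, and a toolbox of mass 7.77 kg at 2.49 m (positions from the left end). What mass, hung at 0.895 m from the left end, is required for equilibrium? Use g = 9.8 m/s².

Taking torques about the pivot (at 2.13 m from the left end):
Beam weight: 26.5 × 9.8 = 259.7 N down at 1.635 m → arm 0.495 m, τ = 259.7 × 0.495 = 128.6 N·m counterclockwise.
Bucket of sand: 15.8 × 9.8 = 154.8 N down at 0.393 m → arm 1.737 m, τ = 154.8 × 1.737 = 268.9 N·m counterclockwise.
Weight: 43.7 × 9.8 = 428.3 N down at 3.03 m → arm 0.9 m, τ = 428.3 × 0.9 = 385.5 N·m clockwise.
Toolbox: 7.77 × 9.8 = 76.15 N down at 2.49 m → arm 0.36 m, τ = 76.15 × 0.36 = 27.41 N·m clockwise.
Net moment of known loads = 15.41 N·m clockwise.
An unknown mass m at 0.895 m has arm 1.235 m; its moment is m·g·1.235 counterclockwise.
Στ = 0 ⇒ m × 9.8 × 1.235 = 15.41 ⇒ m = 15.41 / (9.8 × 1.235) = 1.27 kg.

m ≈ 1.27 kg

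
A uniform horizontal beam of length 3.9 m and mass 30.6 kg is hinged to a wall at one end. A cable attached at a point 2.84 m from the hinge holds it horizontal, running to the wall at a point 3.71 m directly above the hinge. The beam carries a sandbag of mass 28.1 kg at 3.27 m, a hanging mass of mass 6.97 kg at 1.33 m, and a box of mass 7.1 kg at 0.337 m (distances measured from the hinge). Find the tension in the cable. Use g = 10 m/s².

T ≈ 724 N

Sum moments about the hinge (the unknown hinge reaction has zero arm there).
Beam weight: 30.6 × 10 = 306 N down at 1.95 m → arm 1.95 m, τ = 306 × 1.95 = 596.7 N·m clockwise.
Sandbag: 28.1 × 10 = 281 N down at 3.27 m → arm 3.27 m, τ = 281 × 3.27 = 918.9 N·m clockwise.
Hanging mass: 6.97 × 10 = 69.7 N down at 1.33 m → arm 1.33 m, τ = 69.7 × 1.33 = 92.7 N·m clockwise.
Box: 7.1 × 10 = 71 N down at 0.337 m → arm 0.337 m, τ = 71 × 0.337 = 23.93 N·m clockwise.
Total clockwise load moment = 1632 N·m.
The cable tension T acts at 2.84 m; only its component perpendicular to the beam, T sinθ, produces torque. sinθ = h/√(h²+d²) = 3.71/√(3.71²+2.84²) = 0.7941.
Setting net torque to zero: T × 2.84 × 0.7941 = 1632 → T = 1632 / 2.255 = 724 N.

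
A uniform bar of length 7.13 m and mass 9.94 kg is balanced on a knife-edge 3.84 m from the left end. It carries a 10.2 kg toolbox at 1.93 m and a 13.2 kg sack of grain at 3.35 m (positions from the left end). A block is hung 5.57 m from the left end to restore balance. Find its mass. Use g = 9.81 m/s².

Take moments about the knife-edge (at 3.84 m from the left end).
Beam weight: 9.94 × 9.81 = 97.51 N down at 3.565 m → arm 0.275 m, τ = 97.51 × 0.275 = 26.82 N·m counterclockwise.
Toolbox: 10.2 × 9.81 = 100.1 N down at 1.93 m → arm 1.91 m, τ = 100.1 × 1.91 = 191.2 N·m counterclockwise.
Sack of grain: 13.2 × 9.81 = 129.5 N down at 3.35 m → arm 0.49 m, τ = 129.5 × 0.49 = 63.45 N·m counterclockwise.
Net moment of known loads = 281.5 N·m counterclockwise.
An unknown mass m at 5.57 m has arm 1.73 m; its moment is m·g·1.73 clockwise.
Setting net torque to zero: m × 9.81 × 1.73 = 281.5 → m = 281.5 / (9.81 × 1.73) = 16.6 kg.

m ≈ 16.6 kg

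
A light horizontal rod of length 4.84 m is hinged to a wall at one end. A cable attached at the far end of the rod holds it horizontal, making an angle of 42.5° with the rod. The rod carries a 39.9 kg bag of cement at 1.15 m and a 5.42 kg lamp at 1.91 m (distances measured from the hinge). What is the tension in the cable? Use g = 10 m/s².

About the hinge:
Bag of cement: 39.9 × 10 = 399 N down at 1.15 m → arm 1.15 m, τ = 399 × 1.15 = 458.8 N·m clockwise.
Lamp: 5.42 × 10 = 54.2 N down at 1.91 m → arm 1.91 m, τ = 54.2 × 1.91 = 103.5 N·m clockwise.
Total clockwise load moment = 562.3 N·m.
The cable tension T acts at 4.84 m; only its component perpendicular to the rod, T sinθ, produces torque. sin 42.5° = 0.6756.
For rotational equilibrium, T × 4.84 × 0.6756 = 562.3, so T = 562.3 / 3.27 = 172 N.

T ≈ 172 N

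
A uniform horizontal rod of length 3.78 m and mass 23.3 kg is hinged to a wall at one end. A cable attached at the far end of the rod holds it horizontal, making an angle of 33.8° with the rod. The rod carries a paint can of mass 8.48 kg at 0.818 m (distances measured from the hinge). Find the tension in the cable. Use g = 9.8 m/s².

T ≈ 238 N

About the hinge:
Beam weight: 23.3 × 9.8 = 228.3 N down at 1.89 m → arm 1.89 m, τ = 228.3 × 1.89 = 431.5 N·m clockwise.
Paint can: 8.48 × 9.8 = 83.1 N down at 0.818 m → arm 0.818 m, τ = 83.1 × 0.818 = 67.98 N·m clockwise.
Total clockwise load moment = 499.5 N·m.
The cable tension T acts at 3.78 m; only its component perpendicular to the rod, T sinθ, produces torque. sin 33.8° = 0.5563.
Setting net torque to zero: T × 3.78 × 0.5563 = 499.5 → T = 499.5 / 2.103 = 238 N.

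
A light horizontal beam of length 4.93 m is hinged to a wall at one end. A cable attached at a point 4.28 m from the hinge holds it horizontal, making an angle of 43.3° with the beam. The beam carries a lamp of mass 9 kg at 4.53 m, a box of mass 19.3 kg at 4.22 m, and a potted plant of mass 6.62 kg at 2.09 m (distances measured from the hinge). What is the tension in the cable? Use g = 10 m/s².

T ≈ 464 N

Sum moments about the hinge (the unknown hinge reaction has zero arm there).
Lamp: 9 × 10 = 90 N down at 4.53 m → arm 4.53 m, τ = 90 × 4.53 = 407.7 N·m clockwise.
Box: 19.3 × 10 = 193 N down at 4.22 m → arm 4.22 m, τ = 193 × 4.22 = 814.5 N·m clockwise.
Potted plant: 6.62 × 10 = 66.2 N down at 2.09 m → arm 2.09 m, τ = 66.2 × 2.09 = 138.4 N·m clockwise.
Total clockwise load moment = 1361 N·m.
The cable tension T acts at 4.28 m; only its component perpendicular to the beam, T sinθ, produces torque. sin 43.3° = 0.6858.
For rotational equilibrium, T × 4.28 × 0.6858 = 1361, so T = 1361 / 2.935 = 464 N.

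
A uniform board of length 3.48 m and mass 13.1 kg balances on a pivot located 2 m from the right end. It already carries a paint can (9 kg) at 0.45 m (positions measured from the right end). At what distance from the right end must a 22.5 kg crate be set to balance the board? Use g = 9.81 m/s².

Take moments about the pivot (at 2 m from the right end).
Beam weight: 13.1 × 9.81 = 128.5 N down at 1.74 m → arm 0.26 m, τ = 128.5 × 0.26 = 33.41 N·m clockwise.
Paint can: 9 × 9.81 = 88.29 N down at 0.45 m → arm 1.55 m, τ = 88.29 × 1.55 = 136.8 N·m clockwise.
Net moment of existing loads = 170.2 N·m clockwise.
The crate weighs 22.5 × 9.81 = 220.7 N and must supply an equal counterclockwise moment, so its lever arm about the pivot is 170.2 / 220.7 = 0.771 m.
That puts it at 2 + 0.771 = 2.77 m from the right end.

x ≈ 2.77 m from the right end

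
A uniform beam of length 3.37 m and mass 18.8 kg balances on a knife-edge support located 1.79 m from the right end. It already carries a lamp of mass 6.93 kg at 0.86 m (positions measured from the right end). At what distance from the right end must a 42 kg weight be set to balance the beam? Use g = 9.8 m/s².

x ≈ 1.99 m from the right end

Choose the knife-edge support (at 1.79 m from the right end) as the axis so the support reaction has zero arm there.
Beam weight: 18.8 × 9.8 = 184.2 N down at 1.685 m → arm 0.105 m, τ = 184.2 × 0.105 = 19.34 N·m clockwise.
Lamp: 6.93 × 9.8 = 67.91 N down at 0.86 m → arm 0.93 m, τ = 67.91 × 0.93 = 63.16 N·m clockwise.
Net moment of existing loads = 82.5 N·m clockwise.
The weight weighs 42 × 9.8 = 411.6 N and must supply an equal counterclockwise moment, so its lever arm about the knife-edge support is 82.5 / 411.6 = 0.2 m.
That puts it at 1.79 + 0.2 = 1.99 m from the right end.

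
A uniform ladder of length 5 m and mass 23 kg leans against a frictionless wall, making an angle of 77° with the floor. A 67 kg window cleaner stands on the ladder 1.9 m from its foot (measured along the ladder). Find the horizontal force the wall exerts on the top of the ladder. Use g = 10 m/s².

N_wall ≈ 85.3 N

Taking torques about the foot of the ladder:
Ladder weight 23×10 = 230 N acts at 2.5 m along the ladder; its horizontal arm is 2.5·cos77° = 0.5624 m → τ = 129.4 N·m clockwise.
Window cleaner: 67×10 = 670 N at 1.9 m → arm 0.4274 m → τ = 286.4 N·m clockwise.
Wall normal N acts horizontally at the top; its moment arm is the height L sinθ = 5·sin77° = 4.872 m, counterclockwise.
Balancing moments: N × 4.872 = 415.8, giving N = 85.3 N.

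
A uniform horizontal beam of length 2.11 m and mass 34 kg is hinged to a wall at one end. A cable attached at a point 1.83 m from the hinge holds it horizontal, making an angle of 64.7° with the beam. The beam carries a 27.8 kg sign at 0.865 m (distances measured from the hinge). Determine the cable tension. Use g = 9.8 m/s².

T ≈ 355 N

Taking torques about the hinge:
Beam weight: 34 × 9.8 = 333.2 N down at 1.055 m → arm 1.055 m, τ = 333.2 × 1.055 = 351.5 N·m clockwise.
Sign: 27.8 × 9.8 = 272.4 N down at 0.865 m → arm 0.865 m, τ = 272.4 × 0.865 = 235.6 N·m clockwise.
Total clockwise load moment = 587.1 N·m.
The cable tension T acts at 1.83 m; only its component perpendicular to the beam, T sinθ, produces torque. sin 64.7° = 0.9041.
For rotational equilibrium, T × 1.83 × 0.9041 = 587.1, so T = 587.1 / 1.655 = 355 N.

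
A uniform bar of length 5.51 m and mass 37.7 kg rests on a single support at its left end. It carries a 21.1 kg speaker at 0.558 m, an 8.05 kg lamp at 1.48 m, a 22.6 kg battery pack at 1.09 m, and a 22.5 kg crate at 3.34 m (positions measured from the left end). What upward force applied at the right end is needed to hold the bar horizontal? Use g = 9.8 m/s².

Choose the left end as the axis so the unknown pivot reaction has zero arm there.
Beam weight: 37.7 × 9.8 = 369.5 N down at 2.755 m → arm 2.755 m, τ = 369.5 × 2.755 = 1018 N·m clockwise.
Speaker: 21.1 × 9.8 = 206.8 N down at 0.558 m → arm 0.558 m, τ = 206.8 × 0.558 = 115.4 N·m clockwise.
Lamp: 8.05 × 9.8 = 78.89 N down at 1.48 m → arm 1.48 m, τ = 78.89 × 1.48 = 116.8 N·m clockwise.
Battery pack: 22.6 × 9.8 = 221.5 N down at 1.09 m → arm 1.09 m, τ = 221.5 × 1.09 = 241.4 N·m clockwise.
Crate: 22.5 × 9.8 = 220.5 N down at 3.34 m → arm 3.34 m, τ = 220.5 × 3.34 = 736.5 N·m clockwise.
Net moment of the loads = 2228 N·m clockwise.
The upward force F acts at the right end, arm 5.51 m, giving F × 5.51 counterclockwise.
Balancing moments: F × 5.51 = 2228, giving F = 2228 / 5.51 = 404 N.

F ≈ 404 N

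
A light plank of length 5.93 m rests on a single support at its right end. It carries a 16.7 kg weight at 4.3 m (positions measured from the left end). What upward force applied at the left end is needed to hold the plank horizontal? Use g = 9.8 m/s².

F ≈ 45 N

Sum moments about the right end (the unknown pivot reaction has zero arm there).
Weight: 16.7 × 9.8 = 163.7 N down at 4.3 m → arm 1.63 m, τ = 163.7 × 1.63 = 266.8 N·m counterclockwise.
Net moment of the loads = 266.8 N·m counterclockwise.
The upward force F acts at the left end, arm 5.93 m, giving F × 5.93 clockwise.
Στ = 0 ⇒ F × 5.93 = 266.8 ⇒ F = 266.8 / 5.93 = 45 N.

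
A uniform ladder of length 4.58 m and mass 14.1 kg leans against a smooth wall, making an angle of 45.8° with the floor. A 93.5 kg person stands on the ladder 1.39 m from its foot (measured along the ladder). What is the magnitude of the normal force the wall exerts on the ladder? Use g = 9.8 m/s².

N_wall ≈ 338 N

Sum moments about the foot of the ladder (the floor normal and friction both act there and drop out).
Ladder weight 14.1×9.8 = 138.2 N acts at 2.29 m along the ladder; its horizontal arm is 2.29·cos45.8° = 1.597 m → τ = 220.7 N·m clockwise.
Person: 93.5×9.8 = 916.3 N at 1.39 m → arm 0.9691 m → τ = 888 N·m clockwise.
Wall normal N acts horizontally at the top; its moment arm is the height L sinθ = 4.58·sin45.8° = 3.283 m, counterclockwise.
For rotational equilibrium, N × 3.283 = 1109, so N = 338 N.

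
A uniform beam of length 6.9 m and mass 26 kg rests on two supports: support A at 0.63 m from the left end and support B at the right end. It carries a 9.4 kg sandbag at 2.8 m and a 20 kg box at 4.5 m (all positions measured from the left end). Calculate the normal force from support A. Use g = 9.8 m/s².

Take moments about support B.
Beam weight: 26 × 9.8 = 254.8 N down at 3.45 m → arm 3.45 m, τ = 254.8 × 3.45 = 879.1 N·m counterclockwise.
Sandbag: 9.4 × 9.8 = 92.12 N down at 2.8 m → arm 4.1 m, τ = 92.12 × 4.1 = 377.7 N·m counterclockwise.
Box: 20 × 9.8 = 196 N down at 4.5 m → arm 2.4 m, τ = 196 × 2.4 = 470.4 N·m counterclockwise.
Net load moment about support B = 1727 N·m counterclockwise.
Reaction R at support A is upward at 0.63 m, arm 6.27 m → moment R × 6.27 clockwise.
Balancing moments: R × 6.27 = 1727, giving R = 275 N.

R_A ≈ 275 N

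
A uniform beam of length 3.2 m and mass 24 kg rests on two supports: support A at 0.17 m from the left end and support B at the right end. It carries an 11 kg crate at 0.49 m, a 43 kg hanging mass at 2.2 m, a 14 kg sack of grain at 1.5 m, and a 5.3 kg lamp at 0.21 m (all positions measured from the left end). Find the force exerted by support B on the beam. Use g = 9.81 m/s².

About support A:
Beam weight: 24 × 9.81 = 235.4 N down at 1.6 m → arm 1.43 m, τ = 235.4 × 1.43 = 336.6 N·m clockwise.
Crate: 11 × 9.81 = 107.9 N down at 0.49 m → arm 0.32 m, τ = 107.9 × 0.32 = 34.53 N·m clockwise.
Hanging mass: 43 × 9.81 = 421.8 N down at 2.2 m → arm 2.03 m, τ = 421.8 × 2.03 = 856.3 N·m clockwise.
Sack of grain: 14 × 9.81 = 137.3 N down at 1.5 m → arm 1.33 m, τ = 137.3 × 1.33 = 182.6 N·m clockwise.
Lamp: 5.3 × 9.81 = 51.99 N down at 0.21 m → arm 0.04 m, τ = 51.99 × 0.04 = 2.08 N·m clockwise.
Net load moment about support A = 1412 N·m clockwise.
Reaction R at support B is upward at 3.2 m, arm 3.03 m → moment R × 3.03 counterclockwise.
Setting net torque to zero: R × 3.03 = 1412 → R = 466 N.

R_B ≈ 466 N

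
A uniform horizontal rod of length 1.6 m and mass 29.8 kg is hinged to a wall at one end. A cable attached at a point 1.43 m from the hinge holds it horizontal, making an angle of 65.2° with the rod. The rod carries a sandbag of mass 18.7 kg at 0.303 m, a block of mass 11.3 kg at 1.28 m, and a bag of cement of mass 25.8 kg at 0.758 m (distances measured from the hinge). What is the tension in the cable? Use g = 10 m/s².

T ≈ 489 N

Sum moments about the hinge (the unknown hinge reaction has zero arm there).
Beam weight: 29.8 × 10 = 298 N down at 0.8 m → arm 0.8 m, τ = 298 × 0.8 = 238.4 N·m clockwise.
Sandbag: 18.7 × 10 = 187 N down at 0.303 m → arm 0.303 m, τ = 187 × 0.303 = 56.66 N·m clockwise.
Block: 11.3 × 10 = 113 N down at 1.28 m → arm 1.28 m, τ = 113 × 1.28 = 144.6 N·m clockwise.
Bag of cement: 25.8 × 10 = 258 N down at 0.758 m → arm 0.758 m, τ = 258 × 0.758 = 195.6 N·m clockwise.
Total clockwise load moment = 635.3 N·m.
The cable tension T acts at 1.43 m; only its component perpendicular to the rod, T sinθ, produces torque. sin 65.2° = 0.9078.
Setting net torque to zero: T × 1.43 × 0.9078 = 635.3 → T = 635.3 / 1.298 = 489 N.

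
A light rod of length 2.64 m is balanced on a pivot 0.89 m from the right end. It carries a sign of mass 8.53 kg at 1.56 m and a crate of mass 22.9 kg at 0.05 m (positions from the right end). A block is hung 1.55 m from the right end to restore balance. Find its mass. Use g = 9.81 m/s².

m ≈ 20.5 kg

Take moments about the pivot (at 0.89 m from the right end).
Sign: 8.53 × 9.81 = 83.68 N down at 1.56 m → arm 0.67 m, τ = 83.68 × 0.67 = 56.07 N·m counterclockwise.
Crate: 22.9 × 9.81 = 224.6 N down at 0.05 m → arm 0.84 m, τ = 224.6 × 0.84 = 188.7 N·m clockwise.
Net moment of known loads = 132.6 N·m clockwise.
An unknown mass m at 1.55 m has arm 0.66 m; its moment is m·g·0.66 counterclockwise.
Στ = 0 ⇒ m × 9.81 × 0.66 = 132.6 ⇒ m = 132.6 / (9.81 × 0.66) = 20.5 kg.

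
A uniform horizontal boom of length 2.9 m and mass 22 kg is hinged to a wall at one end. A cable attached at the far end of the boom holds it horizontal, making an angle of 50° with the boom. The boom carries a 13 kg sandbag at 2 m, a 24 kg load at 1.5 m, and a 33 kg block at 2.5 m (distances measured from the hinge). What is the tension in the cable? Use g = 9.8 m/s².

T ≈ 778 N

Taking torques about the hinge:
Beam weight: 22 × 9.8 = 215.6 N down at 1.45 m → arm 1.45 m, τ = 215.6 × 1.45 = 312.6 N·m clockwise.
Sandbag: 13 × 9.8 = 127.4 N down at 2 m → arm 2 m, τ = 127.4 × 2 = 254.8 N·m clockwise.
Load: 24 × 9.8 = 235.2 N down at 1.5 m → arm 1.5 m, τ = 235.2 × 1.5 = 352.8 N·m clockwise.
Block: 33 × 9.8 = 323.4 N down at 2.5 m → arm 2.5 m, τ = 323.4 × 2.5 = 808.5 N·m clockwise.
Total clockwise load moment = 1729 N·m.
The cable tension T acts at 2.9 m; only its component perpendicular to the boom, T sinθ, produces torque. sin 50° = 0.766.
Balancing moments: T × 2.9 × 0.766 = 1729, giving T = 1729 / 2.221 = 778 N.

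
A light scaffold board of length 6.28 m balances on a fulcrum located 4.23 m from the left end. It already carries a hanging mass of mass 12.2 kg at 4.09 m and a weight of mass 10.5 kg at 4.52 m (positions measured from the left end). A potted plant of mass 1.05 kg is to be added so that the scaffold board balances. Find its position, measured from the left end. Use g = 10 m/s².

x ≈ 2.96 m from the left end

Sum moments about the fulcrum (at 4.23 m from the left end) (the support reaction has zero arm there).
Hanging mass: 12.2 × 10 = 122 N down at 4.09 m → arm 0.14 m, τ = 122 × 0.14 = 17.08 N·m counterclockwise.
Weight: 10.5 × 10 = 105 N down at 4.52 m → arm 0.29 m, τ = 105 × 0.29 = 30.45 N·m clockwise.
Net moment of existing loads = 13.37 N·m clockwise.
The potted plant weighs 1.05 × 10 = 10.5 N and must supply an equal counterclockwise moment, so its lever arm about the fulcrum is 13.37 / 10.5 = 1.27 m.
That puts it at 4.23 − 1.27 = 2.96 m from the left end.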